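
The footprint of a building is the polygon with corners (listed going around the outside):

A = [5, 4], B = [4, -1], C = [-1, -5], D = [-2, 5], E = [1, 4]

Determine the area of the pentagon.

Σ = (-21) + (-21) + (-15) + (-13) + (-16) = -86
Area = |Σ|/2 = 43.

43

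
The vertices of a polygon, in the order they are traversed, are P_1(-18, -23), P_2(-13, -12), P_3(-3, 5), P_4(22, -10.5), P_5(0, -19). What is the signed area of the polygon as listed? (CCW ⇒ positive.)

P_1→P_2: (-18)(-12) − (-13)(-23) = -83
P_2→P_3: (-13)(5) − (-3)(-12) = -101
P_3→P_4: (-3)(-10.5) − (22)(5) = -78.5
P_4→P_5: (22)(-19) − (0)(-10.5) = -418
P_5→P_1: (0)(-23) − (-18)(-19) = -342
Σ = -1022.5
Signed area = Σ/2 = -511.25 (negative ⇒ clockwise traversal).

-511.25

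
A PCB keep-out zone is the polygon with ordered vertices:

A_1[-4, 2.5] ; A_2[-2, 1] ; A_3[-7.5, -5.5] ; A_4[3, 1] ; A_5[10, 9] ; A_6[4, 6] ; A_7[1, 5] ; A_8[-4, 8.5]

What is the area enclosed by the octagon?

Apply the shoelace formula: 2A = Σ (x_i·y_{i+1} − x_{i+1}·y_i), indices taken mod 8.
A_1→A_2: (-4)(1) − (-2)(2.5) = 1
A_2→A_3: (-2)(-5.5) − (-7.5)(1) = 18.5
A_3→A_4: (-7.5)(1) − (3)(-5.5) = 9
A_4→A_5: (3)(9) − (10)(1) = 17
A_5→A_6: (10)(6) − (4)(9) = 24
A_6→A_7: (4)(5) − (1)(6) = 14
A_7→A_8: (1)(8.5) − (-4)(5) = 28.5
A_8→A_1: (-4)(2.5) − (-4)(8.5) = 24
Σ = 136
Area = |Σ|/2 = 68.

68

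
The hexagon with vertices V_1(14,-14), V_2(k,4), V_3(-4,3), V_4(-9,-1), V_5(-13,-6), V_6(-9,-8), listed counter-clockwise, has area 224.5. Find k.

1

The doubled signed area Σ (x_i y_{i+1} − x_{i+1} y_i) is linear in k.
With k=0 it equals 432; the coefficient of k is 17 (from the two edges through V_2).
So 17·k + 432 = 2·224.5 = 449 ⇒ k = 1.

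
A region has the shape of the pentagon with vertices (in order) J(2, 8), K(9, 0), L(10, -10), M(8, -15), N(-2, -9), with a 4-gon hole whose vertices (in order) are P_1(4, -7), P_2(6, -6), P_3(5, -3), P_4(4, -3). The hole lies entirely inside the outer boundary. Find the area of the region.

Outer boundary:
Apply the shoelace formula: 2A = Σ (x_i·y_{i+1} − x_{i+1}·y_i), indices taken mod 5.
Σ = (-72) + (-90) + (-70) + (-102) + (2) = -332
Area = |Σ|/2 = 166.
Hole:
Apply the surveyor's formula: 2A = Σ (x_i·y_{i+1} − x_{i+1}·y_i), indices taken mod 4.
Cross-terms: 18, 12, -3, -16  ⇒  Σ = 11
Area = |Σ|/2 = 5.5.
Net area = 166 − 5.5 = 160.5.

160.5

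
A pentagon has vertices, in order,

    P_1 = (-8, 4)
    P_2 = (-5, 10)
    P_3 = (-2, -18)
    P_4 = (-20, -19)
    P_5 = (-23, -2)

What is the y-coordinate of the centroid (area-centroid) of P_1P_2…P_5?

-55/7

Apply the shoelace (surveyor's) formula. First the cross-terms c_i = x_i·y_{i+1} − x_{i+1}·y_i:
  -60, 110, -322, -397, -108  ⇒  2A = -777, A = -388.5.
Then Σ (y_i + y_{i+1})·c_i = 18315, so ȳ = 18315 / (6·(-388.5)) = -55/7.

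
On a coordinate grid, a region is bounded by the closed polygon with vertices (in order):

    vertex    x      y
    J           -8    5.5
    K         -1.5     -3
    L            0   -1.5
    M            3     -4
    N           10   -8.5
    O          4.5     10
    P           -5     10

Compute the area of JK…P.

Apply the shoelace (surveyor's) formula: 2A = Σ (x_i·y_{i+1} − x_{i+1}·y_i), indices taken mod 7.
Σ = (32.25) + (2.25) + (4.5) + (14.5) + (138.25) + (95) + (52.5) = 339.25
Area = |Σ|/2 = 169.625.

169.625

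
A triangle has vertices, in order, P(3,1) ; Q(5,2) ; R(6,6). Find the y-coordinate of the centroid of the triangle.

3

Apply the shoelace formula. First the cross-terms c_i = x_i·y_{i+1} − x_{i+1}·y_i:
  1, 18, -12  ⇒  2A = 7, A = 3.5.
Then Σ (y_i + y_{i+1})·c_i = 63, so ȳ = 63 / (6·3.5) = 3.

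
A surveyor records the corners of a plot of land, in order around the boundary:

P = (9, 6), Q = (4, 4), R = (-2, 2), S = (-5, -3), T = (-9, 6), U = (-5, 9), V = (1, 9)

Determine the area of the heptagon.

96.5

P→Q: (9)(4) − (4)(6) = 12
Q→R: (4)(2) − (-2)(4) = 16
R→S: (-2)(-3) − (-5)(2) = 16
S→T: (-5)(6) − (-9)(-3) = -57
T→U: (-9)(9) − (-5)(6) = -51
U→V: (-5)(9) − (1)(9) = -54
V→P: (1)(6) − (9)(9) = -75
Σ = -193
Area = |Σ|/2 = 96.5.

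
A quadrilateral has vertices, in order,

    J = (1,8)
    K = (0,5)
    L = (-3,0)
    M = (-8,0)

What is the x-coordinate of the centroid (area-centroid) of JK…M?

-34/11

Apply Gauss's area formula. First the cross-terms c_i = x_i·y_{i+1} − x_{i+1}·y_i:
  5, 15, 0, -64  ⇒  2A = -44, A = -22.
Then Σ (x_i + x_{i+1})·c_i = 408, so x̄ = 408 / (6·(-22)) = -34/11.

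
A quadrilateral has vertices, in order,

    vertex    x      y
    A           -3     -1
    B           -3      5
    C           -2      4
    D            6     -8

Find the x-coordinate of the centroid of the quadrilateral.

2/87

Apply Gauss's area formula. First the cross-terms c_i = x_i·y_{i+1} − x_{i+1}·y_i:
  -18, -2, -8, -30  ⇒  2A = -58, A = -29.
Then Σ (x_i + x_{i+1})·c_i = -4, so x̄ = -4 / (6·(-29)) = 2/87.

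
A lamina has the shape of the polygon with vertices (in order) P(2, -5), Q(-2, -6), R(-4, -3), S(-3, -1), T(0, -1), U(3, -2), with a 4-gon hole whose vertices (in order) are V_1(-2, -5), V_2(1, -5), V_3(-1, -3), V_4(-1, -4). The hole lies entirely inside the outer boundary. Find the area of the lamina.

22.5

Outer boundary:
Apply the shoelace formula: 2A = Σ (x_i·y_{i+1} − x_{i+1}·y_i), indices taken mod 6.
Σ = (-22) + (-18) + (-5) + (3) + (3) + (-11) = -50
Area = |Σ|/2 = 25.
Hole:
Σ = (15) + (-8) + (1) + (-3) = 5
Area = |Σ|/2 = 2.5.
Net area = 25 − 2.5 = 22.5.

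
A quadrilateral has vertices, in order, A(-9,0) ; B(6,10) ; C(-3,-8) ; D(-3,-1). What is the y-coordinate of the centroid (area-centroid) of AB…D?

41/23

Apply Gauss's area formula. First the cross-terms c_i = x_i·y_{i+1} − x_{i+1}·y_i:
  -90, -18, -21, -9  ⇒  2A = -138, A = -69.
Then Σ (y_i + y_{i+1})·c_i = -738, so ȳ = -738 / (6·(-69)) = 41/23.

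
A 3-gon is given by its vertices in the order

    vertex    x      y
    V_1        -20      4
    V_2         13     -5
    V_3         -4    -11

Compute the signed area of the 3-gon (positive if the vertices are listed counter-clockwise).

-175.5

Apply the shoelace formula: 2A = Σ (x_i·y_{i+1} − x_{i+1}·y_i), indices taken mod 3.
Cross-terms: 48, -163, -236  ⇒  Σ = -351
Signed area = Σ/2 = -175.5 (negative ⇒ clockwise traversal).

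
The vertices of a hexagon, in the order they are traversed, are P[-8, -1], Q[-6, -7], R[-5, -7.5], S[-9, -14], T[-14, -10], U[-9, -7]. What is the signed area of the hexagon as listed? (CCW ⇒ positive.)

-41.25

Apply the surveyor's formula: 2A = Σ (x_i·y_{i+1} − x_{i+1}·y_i), indices taken mod 6.
Σ = (50) + (10) + (2.5) + (-106) + (8) + (-47) = -82.5
Signed area = Σ/2 = -41.25 (negative ⇒ clockwise traversal).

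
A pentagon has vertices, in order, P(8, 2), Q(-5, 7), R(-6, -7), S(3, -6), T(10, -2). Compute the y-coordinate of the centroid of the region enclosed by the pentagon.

Apply Gauss's area formula. First the cross-terms c_i = x_i·y_{i+1} − x_{i+1}·y_i:
  66, 77, 57, 54, 36  ⇒  2A = 290, A = 145.
Then Σ (y_i + y_{i+1})·c_i = -579, so ȳ = -579 / (6·145) = -193/290.

-193/290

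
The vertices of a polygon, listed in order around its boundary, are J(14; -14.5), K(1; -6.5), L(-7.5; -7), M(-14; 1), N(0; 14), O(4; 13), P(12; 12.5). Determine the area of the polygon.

472.375

Σ = (-76.5) + (-55.75) + (-105.5) + (-196) + (-56) + (-106) + (-349) = -944.75
Area = |Σ|/2 = 472.375.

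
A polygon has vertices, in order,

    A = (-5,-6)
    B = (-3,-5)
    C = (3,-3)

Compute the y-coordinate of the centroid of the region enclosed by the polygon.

Apply Gauss's area formula. First the cross-terms c_i = x_i·y_{i+1} − x_{i+1}·y_i:
  7, 24, -33  ⇒  2A = -2, A = -1.
Then Σ (y_i + y_{i+1})·c_i = 28, so ȳ = 28 / (6·(-1)) = -14/3.

-14/3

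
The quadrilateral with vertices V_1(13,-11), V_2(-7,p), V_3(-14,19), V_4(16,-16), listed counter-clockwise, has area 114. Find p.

The doubled signed area Σ (x_i y_{i+1} − x_{i+1} y_i) is linear in p.
With p=0 it equals -258; the coefficient of p is 27 (from the two edges through V_2).
So 27·p + -258 = 2·114 = 228 ⇒ p = 18.

18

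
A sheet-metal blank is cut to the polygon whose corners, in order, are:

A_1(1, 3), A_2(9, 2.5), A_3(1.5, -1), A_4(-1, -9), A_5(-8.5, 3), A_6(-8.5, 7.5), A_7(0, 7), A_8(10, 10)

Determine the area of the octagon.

139.5

Apply the shoelace formula: 2A = Σ (x_i·y_{i+1} − x_{i+1}·y_i), indices taken mod 8.
Cross-terms: -24.5, -12.75, -14.5, -79.5, -38.25, -59.5, -70, 20  ⇒  Σ = -279
Area = |Σ|/2 = 139.5.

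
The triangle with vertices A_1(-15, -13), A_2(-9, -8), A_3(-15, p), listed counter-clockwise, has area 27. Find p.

-4

The doubled signed area Σ (x_i y_{i+1} − x_{i+1} y_i) is linear in p.
With p=0 it equals 78; the coefficient of p is 6 (from the two edges through A_3).
So 6·p + 78 = 2·27 = 54 ⇒ p = -4.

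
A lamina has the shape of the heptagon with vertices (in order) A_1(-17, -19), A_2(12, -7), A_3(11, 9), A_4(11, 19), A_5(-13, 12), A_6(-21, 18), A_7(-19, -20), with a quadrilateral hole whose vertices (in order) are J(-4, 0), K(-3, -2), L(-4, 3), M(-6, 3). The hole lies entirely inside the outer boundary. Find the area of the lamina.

Outer boundary:
Apply Gauss's area formula: 2A = Σ (x_i·y_{i+1} − x_{i+1}·y_i), indices taken mod 7.
Σ = (347) + (185) + (110) + (379) + (18) + (762) + (21) = 1822
Area = |Σ|/2 = 911.
Hole:
Σ = (8) + (-17) + (6) + (12) = 9
Area = |Σ|/2 = 4.5.
Net area = 911 − 4.5 = 906.5.

906.5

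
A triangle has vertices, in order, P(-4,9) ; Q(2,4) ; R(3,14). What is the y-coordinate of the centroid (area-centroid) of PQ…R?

Apply the surveyor's formula. First the cross-terms c_i = x_i·y_{i+1} − x_{i+1}·y_i:
  -34, 16, 83  ⇒  2A = 65, A = 32.5.
Then Σ (y_i + y_{i+1})·c_i = 1755, so ȳ = 1755 / (6·32.5) = 9.

9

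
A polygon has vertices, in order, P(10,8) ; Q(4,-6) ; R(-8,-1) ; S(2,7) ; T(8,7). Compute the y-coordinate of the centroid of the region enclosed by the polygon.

Apply the shoelace (surveyor's) formula. First the cross-terms c_i = x_i·y_{i+1} − x_{i+1}·y_i:
  -92, -52, -54, -42, -6  ⇒  2A = -246, A = -123.
Then Σ (y_i + y_{i+1})·c_i = -822, so ȳ = -822 / (6·(-123)) = 137/123.

137/123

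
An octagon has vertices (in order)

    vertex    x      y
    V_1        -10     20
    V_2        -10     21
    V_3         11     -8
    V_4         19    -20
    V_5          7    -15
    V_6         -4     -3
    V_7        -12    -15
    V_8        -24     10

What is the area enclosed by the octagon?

Apply the shoelace formula: 2A = Σ (x_i·y_{i+1} − x_{i+1}·y_i), indices taken mod 8.
Cross-terms: -10, -151, -68, -145, -81, 24, -480, -380  ⇒  Σ = -1291
Area = |Σ|/2 = 645.5.

645.5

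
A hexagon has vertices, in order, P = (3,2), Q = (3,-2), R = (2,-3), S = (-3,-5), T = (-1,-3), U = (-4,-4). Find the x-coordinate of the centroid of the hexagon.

29/54

Apply the shoelace formula. First the cross-terms c_i = x_i·y_{i+1} − x_{i+1}·y_i:
  -12, -5, -19, 4, -8, 4  ⇒  2A = -36, A = -18.
Then Σ (x_i + x_{i+1})·c_i = -58, so x̄ = -58 / (6·(-18)) = 29/54.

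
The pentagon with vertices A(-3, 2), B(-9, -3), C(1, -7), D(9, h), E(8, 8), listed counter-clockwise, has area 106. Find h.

8

The doubled signed area Σ (x_i y_{i+1} − x_{i+1} y_i) is linear in h.
With h=0 it equals 268; the coefficient of h is -7 (from the two edges through D).
So -7·h + 268 = 2·106 = 212 ⇒ h = 8.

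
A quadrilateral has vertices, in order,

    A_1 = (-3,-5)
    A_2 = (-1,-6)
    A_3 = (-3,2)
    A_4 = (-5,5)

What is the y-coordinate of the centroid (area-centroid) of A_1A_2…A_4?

-7/6

Apply the shoelace (surveyor's) formula. First the cross-terms c_i = x_i·y_{i+1} − x_{i+1}·y_i:
  13, -20, -5, 40  ⇒  2A = 28, A = 14.
Then Σ (y_i + y_{i+1})·c_i = -98, so ȳ = -98 / (6·14) = -7/6.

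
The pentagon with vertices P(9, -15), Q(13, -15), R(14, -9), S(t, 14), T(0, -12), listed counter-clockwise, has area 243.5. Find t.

-10

Write out the shoelace sum; only the two edges meeting at S involve t:
2·Area = [(14·14 − t·(-9)) + (t·(-12) − 0·14)] + 261
       = -3·t + 457 = 487
⇒ t = -10.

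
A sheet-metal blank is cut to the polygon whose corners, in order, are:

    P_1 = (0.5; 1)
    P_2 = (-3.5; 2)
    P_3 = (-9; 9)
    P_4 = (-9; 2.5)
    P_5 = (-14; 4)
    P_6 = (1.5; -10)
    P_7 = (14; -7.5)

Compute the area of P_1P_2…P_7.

164.5

Apply the surveyor's formula: 2A = Σ (x_i·y_{i+1} − x_{i+1}·y_i), indices taken mod 7.
Cross-terms: 4.5, -13.5, 58.5, -1, 134, 128.75, 17.75  ⇒  Σ = 329
Area = |Σ|/2 = 164.5.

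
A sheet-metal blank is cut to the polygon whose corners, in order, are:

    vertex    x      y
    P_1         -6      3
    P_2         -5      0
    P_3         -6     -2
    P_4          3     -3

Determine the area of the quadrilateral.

Apply the shoelace formula: 2A = Σ (x_i·y_{i+1} − x_{i+1}·y_i), indices taken mod 4.
Cross-terms: 15, 10, 24, -9  ⇒  Σ = 40
Area = |Σ|/2 = 20.

20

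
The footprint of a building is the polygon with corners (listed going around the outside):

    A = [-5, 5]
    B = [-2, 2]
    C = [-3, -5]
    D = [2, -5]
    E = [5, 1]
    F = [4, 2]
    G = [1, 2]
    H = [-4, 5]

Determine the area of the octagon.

49

Apply Gauss's area formula: 2A = Σ (x_i·y_{i+1} − x_{i+1}·y_i), indices taken mod 8.
Σ = (0) + (16) + (25) + (27) + (6) + (6) + (13) + (5) = 98
Area = |Σ|/2 = 49.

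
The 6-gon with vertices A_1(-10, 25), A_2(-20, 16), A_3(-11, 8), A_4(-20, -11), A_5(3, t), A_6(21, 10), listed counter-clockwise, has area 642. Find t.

Write out the shoelace sum; only the two edges meeting at A_5 involve t:
2·Area = [((-20)·t − 3·(-11)) + (3·10 − 21·t)] + 1262
       = -41·t + 1325 = 1284
⇒ t = 1.

1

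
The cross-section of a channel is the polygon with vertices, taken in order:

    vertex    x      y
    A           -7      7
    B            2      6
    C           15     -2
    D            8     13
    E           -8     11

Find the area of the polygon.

Apply the surveyor's formula: 2A = Σ (x_i·y_{i+1} − x_{i+1}·y_i), indices taken mod 5.
Σ = (-56) + (-94) + (211) + (192) + (21) = 274
Area = |Σ|/2 = 137.

137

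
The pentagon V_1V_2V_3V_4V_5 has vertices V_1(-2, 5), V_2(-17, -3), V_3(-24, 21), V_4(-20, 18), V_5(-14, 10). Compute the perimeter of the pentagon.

70

|V_1V_2| = √((-15)² + (-8)²) = √289 = 17
|V_2V_3| = √((-7)² + (24)²) = √625 = 25
|V_3V_4| = √((4)² + (-3)²) = √25 = 5
|V_4V_5| = √((6)² + (-8)²) = √100 = 10
|V_5V_1| = √((12)² + (-5)²) = √169 = 13
Perimeter = 17 + 25 + 5 + 10 + 13 = 70.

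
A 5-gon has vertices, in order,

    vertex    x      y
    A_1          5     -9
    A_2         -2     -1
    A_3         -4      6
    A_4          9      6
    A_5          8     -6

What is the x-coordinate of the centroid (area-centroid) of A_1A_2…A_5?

881/261

Apply Gauss's area formula. First the cross-terms c_i = x_i·y_{i+1} − x_{i+1}·y_i:
  -23, -16, -78, -102, -42  ⇒  2A = -261, A = -130.5.
Then Σ (x_i + x_{i+1})·c_i = -2643, so x̄ = -2643 / (6·(-130.5)) = 881/261.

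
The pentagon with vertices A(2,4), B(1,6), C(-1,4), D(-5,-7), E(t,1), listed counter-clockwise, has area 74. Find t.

Write out the shoelace sum; only the two edges meeting at E involve t:
2·Area = [((-5)·1 − t·(-7)) + (t·4 − 2·1)] + 45
       = 11·t + 38 = 148
⇒ t = 10.

10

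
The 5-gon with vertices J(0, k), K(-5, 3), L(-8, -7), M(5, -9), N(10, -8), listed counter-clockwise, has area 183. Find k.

The doubled signed area Σ (x_i y_{i+1} − x_{i+1} y_i) is linear in k.
With k=0 it equals 216; the coefficient of k is 15 (from the two edges through J).
So 15·k + 216 = 2·183 = 366 ⇒ k = 10.

10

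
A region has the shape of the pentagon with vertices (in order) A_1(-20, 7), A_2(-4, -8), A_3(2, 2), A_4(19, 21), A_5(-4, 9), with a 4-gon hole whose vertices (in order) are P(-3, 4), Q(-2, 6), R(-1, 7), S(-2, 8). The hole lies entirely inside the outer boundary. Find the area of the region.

Outer boundary:
Cross-terms: 188, 8, 4, 255, 152  ⇒  Σ = 607
Area = |Σ|/2 = 303.5.
Hole:
P→Q: (-3)(6) − (-2)(4) = -10
Q→R: (-2)(7) − (-1)(6) = -8
R→S: (-1)(8) − (-2)(7) = 6
S→P: (-2)(4) − (-3)(8) = 16
Σ = 4
Area = |Σ|/2 = 2.
Net area = 303.5 − 2 = 301.5.

301.5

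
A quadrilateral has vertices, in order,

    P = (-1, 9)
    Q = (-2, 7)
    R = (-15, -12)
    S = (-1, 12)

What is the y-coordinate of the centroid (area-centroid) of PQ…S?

Apply the surveyor's formula. First the cross-terms c_i = x_i·y_{i+1} − x_{i+1}·y_i:
  11, 129, -192, 3  ⇒  2A = -49, A = -24.5.
Then Σ (y_i + y_{i+1})·c_i = -406, so ȳ = -406 / (6·(-24.5)) = 58/21.

58/21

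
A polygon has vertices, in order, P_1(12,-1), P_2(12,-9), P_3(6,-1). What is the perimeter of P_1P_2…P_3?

|P_1P_2| = √((0)² + (-8)²) = √64 = 8
|P_2P_3| = √((-6)² + (8)²) = √100 = 10
|P_3P_1| = √((6)² + (0)²) = √36 = 6
Perimeter = 8 + 10 + 6 = 24.

24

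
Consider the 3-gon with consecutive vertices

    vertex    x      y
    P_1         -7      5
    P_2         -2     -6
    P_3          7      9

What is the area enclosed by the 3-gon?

87

Apply the surveyor's formula: 2A = Σ (x_i·y_{i+1} − x_{i+1}·y_i), indices taken mod 3.
Σ = (52) + (24) + (98) = 174
Area = |Σ|/2 = 87.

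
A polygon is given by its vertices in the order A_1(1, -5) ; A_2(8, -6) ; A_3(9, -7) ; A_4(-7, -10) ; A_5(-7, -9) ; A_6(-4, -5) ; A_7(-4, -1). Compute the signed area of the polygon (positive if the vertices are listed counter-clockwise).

Apply the surveyor's formula: 2A = Σ (x_i·y_{i+1} − x_{i+1}·y_i), indices taken mod 7.
A_1→A_2: (1)(-6) − (8)(-5) = 34
A_2→A_3: (8)(-7) − (9)(-6) = -2
A_3→A_4: (9)(-10) − (-7)(-7) = -139
A_4→A_5: (-7)(-9) − (-7)(-10) = -7
A_5→A_6: (-7)(-5) − (-4)(-9) = -1
A_6→A_7: (-4)(-1) − (-4)(-5) = -16
A_7→A_1: (-4)(-5) − (1)(-1) = 21
Σ = -110
Signed area = Σ/2 = -55 (negative ⇒ clockwise traversal).

-55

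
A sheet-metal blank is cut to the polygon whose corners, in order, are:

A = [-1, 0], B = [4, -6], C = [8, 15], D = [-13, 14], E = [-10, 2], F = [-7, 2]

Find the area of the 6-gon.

265.5

Apply the shoelace (surveyor's) formula: 2A = Σ (x_i·y_{i+1} − x_{i+1}·y_i), indices taken mod 6.
Cross-terms: 6, 108, 307, 114, -6, 2  ⇒  Σ = 531
Area = |Σ|/2 = 265.5.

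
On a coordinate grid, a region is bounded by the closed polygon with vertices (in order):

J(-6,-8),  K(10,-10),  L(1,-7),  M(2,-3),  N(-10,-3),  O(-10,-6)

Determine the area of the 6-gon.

Apply the surveyor's formula: 2A = Σ (x_i·y_{i+1} − x_{i+1}·y_i), indices taken mod 6.
J→K: (-6)(-10) − (10)(-8) = 140
K→L: (10)(-7) − (1)(-10) = -60
L→M: (1)(-3) − (2)(-7) = 11
M→N: (2)(-3) − (-10)(-3) = -36
N→O: (-10)(-6) − (-10)(-3) = 30
O→J: (-10)(-8) − (-6)(-6) = 44
Σ = 129
Area = |Σ|/2 = 64.5.

64.5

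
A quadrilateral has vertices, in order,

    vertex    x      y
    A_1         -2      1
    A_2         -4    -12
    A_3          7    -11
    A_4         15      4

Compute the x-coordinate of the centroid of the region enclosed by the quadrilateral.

Apply the shoelace (surveyor's) formula. First the cross-terms c_i = x_i·y_{i+1} − x_{i+1}·y_i:
  28, 128, 193, 23  ⇒  2A = 372, A = 186.
Then Σ (x_i + x_{i+1})·c_i = 4761, so x̄ = 4761 / (6·186) = 529/124.

529/124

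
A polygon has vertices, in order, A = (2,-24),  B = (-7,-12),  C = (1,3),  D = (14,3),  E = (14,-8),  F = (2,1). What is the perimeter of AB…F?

|AB| = √((-9)² + (12)²) = √225 = 15
|BC| = √((8)² + (15)²) = √289 = 17
|CD| = √((13)² + (0)²) = √169 = 13
|DE| = √((0)² + (-11)²) = √121 = 11
|EF| = √((-12)² + (9)²) = √225 = 15
|FA| = √((0)² + (-25)²) = √625 = 25
Perimeter = 15 + 17 + 13 + 11 + 15 + 25 = 96.

96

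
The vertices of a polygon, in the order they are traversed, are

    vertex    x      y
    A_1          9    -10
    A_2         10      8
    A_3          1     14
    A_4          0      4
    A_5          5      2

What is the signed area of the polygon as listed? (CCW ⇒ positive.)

Apply the shoelace formula: 2A = Σ (x_i·y_{i+1} − x_{i+1}·y_i), indices taken mod 5.
Σ = (172) + (132) + (4) + (-20) + (-68) = 220
Signed area = Σ/2 = 110 (positive ⇒ counter-clockwise traversal).

110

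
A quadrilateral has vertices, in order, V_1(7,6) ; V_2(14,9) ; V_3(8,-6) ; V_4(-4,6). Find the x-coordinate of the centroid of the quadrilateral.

1325/219

Apply the shoelace formula. First the cross-terms c_i = x_i·y_{i+1} − x_{i+1}·y_i:
  -21, -156, 24, -66  ⇒  2A = -219, A = -109.5.
Then Σ (x_i + x_{i+1})·c_i = -3975, so x̄ = -3975 / (6·(-109.5)) = 1325/219.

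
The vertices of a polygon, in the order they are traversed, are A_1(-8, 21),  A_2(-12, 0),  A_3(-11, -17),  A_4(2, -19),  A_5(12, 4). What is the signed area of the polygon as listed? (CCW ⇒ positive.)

609.5

Apply the shoelace (surveyor's) formula: 2A = Σ (x_i·y_{i+1} − x_{i+1}·y_i), indices taken mod 5.
Σ = (252) + (204) + (243) + (236) + (284) = 1219
Signed area = Σ/2 = 609.5 (positive ⇒ counter-clockwise traversal).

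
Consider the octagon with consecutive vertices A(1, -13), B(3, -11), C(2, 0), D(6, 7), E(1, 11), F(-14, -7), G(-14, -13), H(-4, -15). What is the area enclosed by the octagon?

289.5

Apply the surveyor's formula: 2A = Σ (x_i·y_{i+1} − x_{i+1}·y_i), indices taken mod 8.
Σ = (28) + (22) + (14) + (59) + (147) + (84) + (158) + (67) = 579
Area = |Σ|/2 = 289.5.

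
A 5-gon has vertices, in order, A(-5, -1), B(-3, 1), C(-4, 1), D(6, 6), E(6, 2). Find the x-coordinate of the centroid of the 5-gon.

Apply the shoelace (surveyor's) formula. First the cross-terms c_i = x_i·y_{i+1} − x_{i+1}·y_i:
  -8, 1, -30, -24, 4  ⇒  2A = -57, A = -28.5.
Then Σ (x_i + x_{i+1})·c_i = -287, so x̄ = -287 / (6·(-28.5)) = 287/171.

287/171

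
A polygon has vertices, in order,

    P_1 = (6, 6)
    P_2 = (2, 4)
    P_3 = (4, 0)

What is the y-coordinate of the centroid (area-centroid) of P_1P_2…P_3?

10/3

Apply the shoelace formula. First the cross-terms c_i = x_i·y_{i+1} − x_{i+1}·y_i:
  12, -16, 24  ⇒  2A = 20, A = 10.
Then Σ (y_i + y_{i+1})·c_i = 200, so ȳ = 200 / (6·10) = 10/3.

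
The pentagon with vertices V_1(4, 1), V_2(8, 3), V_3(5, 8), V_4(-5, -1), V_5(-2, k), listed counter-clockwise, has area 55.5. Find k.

-3

The doubled signed area Σ (x_i y_{i+1} − x_{i+1} y_i) is linear in k.
With k=0 it equals 84; the coefficient of k is -9 (from the two edges through V_5).
So -9·k + 84 = 2·55.5 = 111 ⇒ k = -3.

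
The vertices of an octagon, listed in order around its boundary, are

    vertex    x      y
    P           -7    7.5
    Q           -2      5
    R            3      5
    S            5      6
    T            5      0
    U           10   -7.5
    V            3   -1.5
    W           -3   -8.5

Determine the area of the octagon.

112

Σ = (-20) + (-25) + (-7) + (-30) + (-37.5) + (7.5) + (-30) + (-82) = -224
Area = |Σ|/2 = 112.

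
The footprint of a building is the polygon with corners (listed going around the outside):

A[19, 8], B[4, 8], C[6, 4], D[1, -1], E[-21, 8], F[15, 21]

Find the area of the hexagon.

387.5

A→B: (19)(8) − (4)(8) = 120
B→C: (4)(4) − (6)(8) = -32
C→D: (6)(-1) − (1)(4) = -10
D→E: (1)(8) − (-21)(-1) = -13
E→F: (-21)(21) − (15)(8) = -561
F→A: (15)(8) − (19)(21) = -279
Σ = -775
Area = |Σ|/2 = 387.5.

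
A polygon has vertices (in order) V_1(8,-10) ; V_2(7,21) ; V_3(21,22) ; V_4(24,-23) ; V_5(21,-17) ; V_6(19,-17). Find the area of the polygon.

Cross-terms: 238, -287, -1011, 75, -34, -54  ⇒  Σ = -1073
Area = |Σ|/2 = 536.5.

536.5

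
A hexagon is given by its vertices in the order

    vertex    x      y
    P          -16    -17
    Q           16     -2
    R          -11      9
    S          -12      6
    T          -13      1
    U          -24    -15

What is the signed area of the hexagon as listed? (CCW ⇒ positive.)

Apply Gauss's area formula: 2A = Σ (x_i·y_{i+1} − x_{i+1}·y_i), indices taken mod 6.
P→Q: (-16)(-2) − (16)(-17) = 304
Q→R: (16)(9) − (-11)(-2) = 122
R→S: (-11)(6) − (-12)(9) = 42
S→T: (-12)(1) − (-13)(6) = 66
T→U: (-13)(-15) − (-24)(1) = 219
U→P: (-24)(-17) − (-16)(-15) = 168
Σ = 921
Signed area = Σ/2 = 460.5 (positive ⇒ counter-clockwise traversal).

460.5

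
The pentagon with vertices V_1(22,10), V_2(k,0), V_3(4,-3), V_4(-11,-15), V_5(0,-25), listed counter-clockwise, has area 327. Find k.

Write out the shoelace sum; only the two edges meeting at V_2 involve k:
2·Area = [(22·0 − k·10) + (k·(-3) − 4·0)] + 732
       = -13·k + 732 = 654
⇒ k = 6.

6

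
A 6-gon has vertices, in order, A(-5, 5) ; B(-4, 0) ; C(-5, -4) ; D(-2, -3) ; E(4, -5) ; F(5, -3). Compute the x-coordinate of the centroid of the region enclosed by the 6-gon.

Apply the shoelace (surveyor's) formula. First the cross-terms c_i = x_i·y_{i+1} − x_{i+1}·y_i:
  20, 16, 7, 22, 13, 10  ⇒  2A = 88, A = 44.
Then Σ (x_i + x_{i+1})·c_i = -212, so x̄ = -212 / (6·44) = -53/66.

-53/66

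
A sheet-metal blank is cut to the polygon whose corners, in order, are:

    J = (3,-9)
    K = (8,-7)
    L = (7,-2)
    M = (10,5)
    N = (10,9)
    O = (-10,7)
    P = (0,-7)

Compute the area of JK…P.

Cross-terms: 51, 33, 55, 40, 160, 70, 21  ⇒  Σ = 430
Area = |Σ|/2 = 215.

215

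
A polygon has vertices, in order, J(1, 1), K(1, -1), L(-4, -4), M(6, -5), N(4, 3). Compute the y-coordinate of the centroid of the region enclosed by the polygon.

Apply the surveyor's formula. First the cross-terms c_i = x_i·y_{i+1} − x_{i+1}·y_i:
  -2, -8, 44, 38, 1  ⇒  2A = 73, A = 36.5.
Then Σ (y_i + y_{i+1})·c_i = -428, so ȳ = -428 / (6·36.5) = -428/219.

-428/219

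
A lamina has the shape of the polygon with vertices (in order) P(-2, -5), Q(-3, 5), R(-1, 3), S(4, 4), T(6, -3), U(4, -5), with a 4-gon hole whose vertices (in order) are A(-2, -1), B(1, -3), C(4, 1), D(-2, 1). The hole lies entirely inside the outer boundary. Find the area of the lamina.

49.5

Outer boundary:
Σ = (-25) + (-4) + (-16) + (-36) + (-18) + (-30) = -129
Area = |Σ|/2 = 64.5.
Hole:
Apply the surveyor's formula: 2A = Σ (x_i·y_{i+1} − x_{i+1}·y_i), indices taken mod 4.
Σ = (7) + (13) + (6) + (4) = 30
Area = |Σ|/2 = 15.
Net area = 64.5 − 15 = 49.5.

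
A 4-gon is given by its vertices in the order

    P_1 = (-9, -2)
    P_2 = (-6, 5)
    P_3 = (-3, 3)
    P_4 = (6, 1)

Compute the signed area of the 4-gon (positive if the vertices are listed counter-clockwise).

-42

Apply the surveyor's formula: 2A = Σ (x_i·y_{i+1} − x_{i+1}·y_i), indices taken mod 4.
Σ = (-57) + (-3) + (-21) + (-3) = -84
Signed area = Σ/2 = -42 (negative ⇒ clockwise traversal).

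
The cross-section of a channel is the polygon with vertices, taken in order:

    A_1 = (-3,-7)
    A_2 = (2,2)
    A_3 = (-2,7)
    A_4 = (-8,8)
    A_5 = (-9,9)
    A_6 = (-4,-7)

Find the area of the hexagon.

Σ = (8) + (18) + (40) + (0) + (99) + (7) = 172
Area = |Σ|/2 = 86.

86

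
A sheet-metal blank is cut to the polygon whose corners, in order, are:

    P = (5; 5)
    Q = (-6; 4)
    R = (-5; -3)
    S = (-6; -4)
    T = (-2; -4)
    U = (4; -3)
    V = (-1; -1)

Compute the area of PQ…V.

60.5

Apply the shoelace formula: 2A = Σ (x_i·y_{i+1} − x_{i+1}·y_i), indices taken mod 7.
P→Q: (5)(4) − (-6)(5) = 50
Q→R: (-6)(-3) − (-5)(4) = 38
R→S: (-5)(-4) − (-6)(-3) = 2
S→T: (-6)(-4) − (-2)(-4) = 16
T→U: (-2)(-3) − (4)(-4) = 22
U→V: (4)(-1) − (-1)(-3) = -7
V→P: (-1)(5) − (5)(-1) = 0
Σ = 121
Area = |Σ|/2 = 60.5.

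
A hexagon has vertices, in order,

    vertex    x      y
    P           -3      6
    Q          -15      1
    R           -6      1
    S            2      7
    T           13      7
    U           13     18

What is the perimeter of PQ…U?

74

|PQ| = √((-12)² + (-5)²) = √169 = 13
|QR| = √((9)² + (0)²) = √81 = 9
|RS| = √((8)² + (6)²) = √100 = 10
|ST| = √((11)² + (0)²) = √121 = 11
|TU| = √((0)² + (11)²) = √121 = 11
|UP| = √((-16)² + (-12)²) = √400 = 20
Perimeter = 13 + 9 + 10 + 11 + 11 + 20 = 74.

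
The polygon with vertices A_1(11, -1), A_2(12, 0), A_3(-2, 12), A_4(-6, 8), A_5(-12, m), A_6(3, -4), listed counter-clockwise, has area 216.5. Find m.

The doubled signed area Σ (x_i y_{i+1} − x_{i+1} y_i) is linear in m.
With m=0 it equals 397; the coefficient of m is -9 (from the two edges through A_5).
So -9·m + 397 = 2·216.5 = 433 ⇒ m = -4.

-4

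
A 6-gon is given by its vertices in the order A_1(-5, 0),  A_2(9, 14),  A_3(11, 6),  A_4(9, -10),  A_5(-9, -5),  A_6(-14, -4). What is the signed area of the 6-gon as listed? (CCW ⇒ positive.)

Σ = (-70) + (-100) + (-164) + (-135) + (-34) + (-20) = -523
Signed area = Σ/2 = -261.5 (negative ⇒ clockwise traversal).

-261.5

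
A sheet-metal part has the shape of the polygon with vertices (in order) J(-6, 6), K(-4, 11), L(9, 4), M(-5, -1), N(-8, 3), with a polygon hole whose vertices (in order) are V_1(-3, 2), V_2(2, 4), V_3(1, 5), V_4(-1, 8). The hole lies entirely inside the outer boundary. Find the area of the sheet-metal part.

87

Outer boundary:
Σ = (-42) + (-115) + (11) + (-23) + (-30) = -199
Area = |Σ|/2 = 99.5.
Hole:
Apply the shoelace formula: 2A = Σ (x_i·y_{i+1} − x_{i+1}·y_i), indices taken mod 4.
Σ = (-16) + (6) + (13) + (22) = 25
Area = |Σ|/2 = 12.5.
Net area = 99.5 − 12.5 = 87.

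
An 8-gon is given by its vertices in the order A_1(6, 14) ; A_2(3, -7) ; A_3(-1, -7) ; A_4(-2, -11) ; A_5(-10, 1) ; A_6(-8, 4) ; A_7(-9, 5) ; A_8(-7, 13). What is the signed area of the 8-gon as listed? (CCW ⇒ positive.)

Apply Gauss's area formula: 2A = Σ (x_i·y_{i+1} − x_{i+1}·y_i), indices taken mod 8.
Σ = (-84) + (-28) + (-3) + (-112) + (-32) + (-4) + (-82) + (-176) = -521
Signed area = Σ/2 = -260.5 (negative ⇒ clockwise traversal).

-260.5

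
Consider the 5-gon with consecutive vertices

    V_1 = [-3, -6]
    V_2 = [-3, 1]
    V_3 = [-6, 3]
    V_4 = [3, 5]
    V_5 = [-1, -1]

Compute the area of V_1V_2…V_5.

29

Apply the shoelace formula: 2A = Σ (x_i·y_{i+1} − x_{i+1}·y_i), indices taken mod 5.
Cross-terms: -21, -3, -39, 2, 3  ⇒  Σ = -58
Area = |Σ|/2 = 29.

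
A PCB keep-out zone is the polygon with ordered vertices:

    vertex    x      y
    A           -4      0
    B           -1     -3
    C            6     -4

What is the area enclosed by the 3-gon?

9

Cross-terms: 12, 22, -16  ⇒  Σ = 18
Area = |Σ|/2 = 9.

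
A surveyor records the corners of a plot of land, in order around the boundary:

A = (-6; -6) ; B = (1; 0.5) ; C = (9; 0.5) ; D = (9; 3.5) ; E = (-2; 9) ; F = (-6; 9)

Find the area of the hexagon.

120

Apply Gauss's area formula: 2A = Σ (x_i·y_{i+1} − x_{i+1}·y_i), indices taken mod 6.
Cross-terms: 3, -4, 27, 88, 36, 90  ⇒  Σ = 240
Area = |Σ|/2 = 120.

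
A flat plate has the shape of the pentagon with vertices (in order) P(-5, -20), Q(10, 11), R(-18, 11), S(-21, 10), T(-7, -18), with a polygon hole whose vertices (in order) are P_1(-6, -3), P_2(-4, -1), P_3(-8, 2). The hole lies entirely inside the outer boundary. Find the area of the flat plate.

Outer boundary:
Apply the shoelace (surveyor's) formula: 2A = Σ (x_i·y_{i+1} − x_{i+1}·y_i), indices taken mod 5.
P→Q: (-5)(11) − (10)(-20) = 145
Q→R: (10)(11) − (-18)(11) = 308
R→S: (-18)(10) − (-21)(11) = 51
S→T: (-21)(-18) − (-7)(10) = 448
T→P: (-7)(-20) − (-5)(-18) = 50
Σ = 1002
Area = |Σ|/2 = 501.
Hole:
Cross-terms: -6, -16, 36  ⇒  Σ = 14
Area = |Σ|/2 = 7.
Net area = 501 − 7 = 494.

494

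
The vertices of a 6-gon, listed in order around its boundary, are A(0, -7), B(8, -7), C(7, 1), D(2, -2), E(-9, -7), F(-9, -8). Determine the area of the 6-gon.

68.5

Apply Gauss's area formula: 2A = Σ (x_i·y_{i+1} − x_{i+1}·y_i), indices taken mod 6.
Σ = (56) + (57) + (-16) + (-32) + (9) + (63) = 137
Area = |Σ|/2 = 68.5.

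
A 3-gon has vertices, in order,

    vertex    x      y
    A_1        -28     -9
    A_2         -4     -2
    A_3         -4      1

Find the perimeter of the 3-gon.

54

|A_1A_2| = √((24)² + (7)²) = √625 = 25
|A_2A_3| = √((0)² + (3)²) = √9 = 3
|A_3A_1| = √((-24)² + (-10)²) = √676 = 26
Perimeter = 25 + 3 + 26 = 54.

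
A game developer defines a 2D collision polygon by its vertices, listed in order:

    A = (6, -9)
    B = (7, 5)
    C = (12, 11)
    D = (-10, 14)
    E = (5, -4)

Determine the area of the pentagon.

Apply the shoelace formula: 2A = Σ (x_i·y_{i+1} − x_{i+1}·y_i), indices taken mod 5.
A→B: (6)(5) − (7)(-9) = 93
B→C: (7)(11) − (12)(5) = 17
C→D: (12)(14) − (-10)(11) = 278
D→E: (-10)(-4) − (5)(14) = -30
E→A: (5)(-9) − (6)(-4) = -21
Σ = 337
Area = |Σ|/2 = 168.5.

168.5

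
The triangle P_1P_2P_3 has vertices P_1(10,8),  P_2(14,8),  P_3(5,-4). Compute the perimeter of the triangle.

32

|P_1P_2| = √((4)² + (0)²) = √16 = 4
|P_2P_3| = √((-9)² + (-12)²) = √225 = 15
|P_3P_1| = √((5)² + (12)²) = √169 = 13
Perimeter = 4 + 15 + 13 = 32.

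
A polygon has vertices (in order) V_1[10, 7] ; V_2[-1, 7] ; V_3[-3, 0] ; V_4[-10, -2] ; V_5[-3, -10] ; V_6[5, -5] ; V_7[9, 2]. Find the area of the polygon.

180.5

V_1→V_2: (10)(7) − (-1)(7) = 77
V_2→V_3: (-1)(0) − (-3)(7) = 21
V_3→V_4: (-3)(-2) − (-10)(0) = 6
V_4→V_5: (-10)(-10) − (-3)(-2) = 94
V_5→V_6: (-3)(-5) − (5)(-10) = 65
V_6→V_7: (5)(2) − (9)(-5) = 55
V_7→V_1: (9)(7) − (10)(2) = 43
Σ = 361
Area = |Σ|/2 = 180.5.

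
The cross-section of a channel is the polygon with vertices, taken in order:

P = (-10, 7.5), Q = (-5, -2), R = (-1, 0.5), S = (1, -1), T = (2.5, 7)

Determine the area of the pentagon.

Apply the shoelace (surveyor's) formula: 2A = Σ (x_i·y_{i+1} − x_{i+1}·y_i), indices taken mod 5.
Σ = (57.5) + (-4.5) + (0.5) + (9.5) + (88.75) = 151.75
Area = |Σ|/2 = 75.875.

75.875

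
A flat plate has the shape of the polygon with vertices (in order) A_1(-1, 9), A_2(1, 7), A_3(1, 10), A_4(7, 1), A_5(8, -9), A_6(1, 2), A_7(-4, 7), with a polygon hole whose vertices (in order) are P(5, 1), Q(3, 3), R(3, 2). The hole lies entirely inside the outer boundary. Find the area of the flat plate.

Outer boundary:
Apply the shoelace (surveyor's) formula: 2A = Σ (x_i·y_{i+1} − x_{i+1}·y_i), indices taken mod 7.
A_1→A_2: (-1)(7) − (1)(9) = -16
A_2→A_3: (1)(10) − (1)(7) = 3
A_3→A_4: (1)(1) − (7)(10) = -69
A_4→A_5: (7)(-9) − (8)(1) = -71
A_5→A_6: (8)(2) − (1)(-9) = 25
A_6→A_7: (1)(7) − (-4)(2) = 15
A_7→A_1: (-4)(9) − (-1)(7) = -29
Σ = -142
Area = |Σ|/2 = 71.
Hole:
Apply the shoelace formula: 2A = Σ (x_i·y_{i+1} − x_{i+1}·y_i), indices taken mod 3.
Σ = (12) + (-3) + (-7) = 2
Area = |Σ|/2 = 1.
Net area = 71 − 1 = 70.

70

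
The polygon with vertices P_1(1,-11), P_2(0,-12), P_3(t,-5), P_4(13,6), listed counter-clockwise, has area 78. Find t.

14

The doubled signed area Σ (x_i y_{i+1} − x_{i+1} y_i) is linear in t.
With t=0 it equals -96; the coefficient of t is 18 (from the two edges through P_3).
So 18·t + -96 = 2·78 = 156 ⇒ t = 14.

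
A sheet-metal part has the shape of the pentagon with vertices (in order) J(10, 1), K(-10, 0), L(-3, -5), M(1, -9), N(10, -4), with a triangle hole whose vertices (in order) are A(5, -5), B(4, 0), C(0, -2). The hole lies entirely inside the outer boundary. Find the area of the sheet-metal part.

103

Outer boundary:
Σ = (10) + (50) + (32) + (86) + (50) = 228
Area = |Σ|/2 = 114.
Hole:
Apply the shoelace (surveyor's) formula: 2A = Σ (x_i·y_{i+1} − x_{i+1}·y_i), indices taken mod 3.
Σ = (20) + (-8) + (10) = 22
Area = |Σ|/2 = 11.
Net area = 114 − 11 = 103.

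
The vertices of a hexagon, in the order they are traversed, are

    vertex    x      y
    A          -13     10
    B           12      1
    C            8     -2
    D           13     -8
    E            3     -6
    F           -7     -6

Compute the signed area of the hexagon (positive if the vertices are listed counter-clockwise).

-232.5

Cross-terms: -133, -32, -38, -54, -60, -148  ⇒  Σ = -465
Signed area = Σ/2 = -232.5 (negative ⇒ clockwise traversal).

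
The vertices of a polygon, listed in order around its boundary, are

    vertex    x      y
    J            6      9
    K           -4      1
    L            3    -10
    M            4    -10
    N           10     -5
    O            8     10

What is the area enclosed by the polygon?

160.5

Apply the shoelace (surveyor's) formula: 2A = Σ (x_i·y_{i+1} − x_{i+1}·y_i), indices taken mod 6.
Σ = (42) + (37) + (10) + (80) + (140) + (12) = 321
Area = |Σ|/2 = 160.5.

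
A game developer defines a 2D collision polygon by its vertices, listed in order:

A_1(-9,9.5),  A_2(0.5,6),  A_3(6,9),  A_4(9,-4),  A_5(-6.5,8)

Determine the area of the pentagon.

Σ = (-58.75) + (-31.5) + (-105) + (46) + (10.25) = -139
Area = |Σ|/2 = 69.5.

69.5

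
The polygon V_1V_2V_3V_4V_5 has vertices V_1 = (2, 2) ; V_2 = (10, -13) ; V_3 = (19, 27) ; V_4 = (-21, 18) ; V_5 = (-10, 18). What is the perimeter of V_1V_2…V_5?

|V_1V_2| = √((8)² + (-15)²) = √289 = 17
|V_2V_3| = √((9)² + (40)²) = √1681 = 41
|V_3V_4| = √((-40)² + (-9)²) = √1681 = 41
|V_4V_5| = √((11)² + (0)²) = √121 = 11
|V_5V_1| = √((12)² + (-16)²) = √400 = 20
Perimeter = 17 + 41 + 41 + 11 + 20 = 130.

130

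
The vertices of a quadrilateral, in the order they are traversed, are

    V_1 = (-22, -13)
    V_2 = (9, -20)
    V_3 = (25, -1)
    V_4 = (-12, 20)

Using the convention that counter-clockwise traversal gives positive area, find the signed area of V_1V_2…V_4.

Apply the surveyor's formula: 2A = Σ (x_i·y_{i+1} − x_{i+1}·y_i), indices taken mod 4.
Σ = (557) + (491) + (488) + (596) = 2132
Signed area = Σ/2 = 1066 (positive ⇒ counter-clockwise traversal).

1066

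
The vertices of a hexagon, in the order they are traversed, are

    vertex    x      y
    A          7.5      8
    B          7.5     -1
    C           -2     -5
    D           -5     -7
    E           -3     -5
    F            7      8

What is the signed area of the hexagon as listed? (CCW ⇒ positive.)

-53.5

Apply the surveyor's formula: 2A = Σ (x_i·y_{i+1} − x_{i+1}·y_i), indices taken mod 6.
Σ = (-67.5) + (-39.5) + (-11) + (4) + (11) + (-4) = -107
Signed area = Σ/2 = -53.5 (negative ⇒ clockwise traversal).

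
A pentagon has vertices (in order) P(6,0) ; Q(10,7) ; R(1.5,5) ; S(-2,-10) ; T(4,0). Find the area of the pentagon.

58.25

Apply the surveyor's formula: 2A = Σ (x_i·y_{i+1} − x_{i+1}·y_i), indices taken mod 5.
Σ = (42) + (39.5) + (-5) + (40) + (0) = 116.5
Area = |Σ|/2 = 58.25.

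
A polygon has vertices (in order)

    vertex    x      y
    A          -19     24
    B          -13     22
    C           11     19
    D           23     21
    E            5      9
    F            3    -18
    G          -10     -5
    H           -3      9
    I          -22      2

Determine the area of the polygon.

707

Apply the surveyor's formula: 2A = Σ (x_i·y_{i+1} − x_{i+1}·y_i), indices taken mod 9.
Σ = (-106) + (-489) + (-206) + (102) + (-117) + (-195) + (-105) + (192) + (-490) = -1414
Area = |Σ|/2 = 707.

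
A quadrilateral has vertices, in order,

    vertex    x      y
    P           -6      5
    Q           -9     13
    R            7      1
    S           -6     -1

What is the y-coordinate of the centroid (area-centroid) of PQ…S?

1069/255

Apply the surveyor's formula. First the cross-terms c_i = x_i·y_{i+1} − x_{i+1}·y_i:
  -33, -100, -1, -36  ⇒  2A = -170, A = -85.
Then Σ (y_i + y_{i+1})·c_i = -2138, so ȳ = -2138 / (6·(-85)) = 1069/255.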